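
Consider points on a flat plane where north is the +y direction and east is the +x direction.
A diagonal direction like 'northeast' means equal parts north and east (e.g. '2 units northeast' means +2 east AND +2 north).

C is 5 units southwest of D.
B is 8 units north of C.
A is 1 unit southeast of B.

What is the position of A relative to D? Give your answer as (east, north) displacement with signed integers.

Place D at the origin (east=0, north=0).
  C is 5 units southwest of D: delta (east=-5, north=-5); C at (east=-5, north=-5).
  B is 8 units north of C: delta (east=+0, north=+8); B at (east=-5, north=3).
  A is 1 unit southeast of B: delta (east=+1, north=-1); A at (east=-4, north=2).
Therefore A relative to D: (east=-4, north=2).

Answer: A is at (east=-4, north=2) relative to D.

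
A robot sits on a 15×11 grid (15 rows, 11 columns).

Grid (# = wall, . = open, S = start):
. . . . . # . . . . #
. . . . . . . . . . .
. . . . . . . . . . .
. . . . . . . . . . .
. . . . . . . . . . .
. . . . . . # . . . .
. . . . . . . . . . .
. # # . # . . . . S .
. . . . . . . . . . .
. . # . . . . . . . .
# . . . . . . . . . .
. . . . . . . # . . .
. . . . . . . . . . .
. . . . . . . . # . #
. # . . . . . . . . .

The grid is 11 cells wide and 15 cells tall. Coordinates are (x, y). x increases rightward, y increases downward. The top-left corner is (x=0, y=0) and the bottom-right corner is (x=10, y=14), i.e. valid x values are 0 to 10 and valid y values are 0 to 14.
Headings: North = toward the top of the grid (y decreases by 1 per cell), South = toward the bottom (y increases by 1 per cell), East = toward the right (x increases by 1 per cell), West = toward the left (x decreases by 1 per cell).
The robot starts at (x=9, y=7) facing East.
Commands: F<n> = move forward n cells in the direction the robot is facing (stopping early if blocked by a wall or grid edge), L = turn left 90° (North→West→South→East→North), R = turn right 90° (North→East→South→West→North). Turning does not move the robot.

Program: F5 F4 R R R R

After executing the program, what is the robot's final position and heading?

Answer: Final position: (x=10, y=7), facing East

Derivation:
Start: (x=9, y=7), facing East
  F5: move forward 1/5 (blocked), now at (x=10, y=7)
  F4: move forward 0/4 (blocked), now at (x=10, y=7)
  R: turn right, now facing South
  R: turn right, now facing West
  R: turn right, now facing North
  R: turn right, now facing East
Final: (x=10, y=7), facing East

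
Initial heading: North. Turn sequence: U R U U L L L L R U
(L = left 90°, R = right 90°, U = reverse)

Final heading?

Answer: Final heading: South

Derivation:
Start: North
  U (U-turn (180°)) -> South
  R (right (90° clockwise)) -> West
  U (U-turn (180°)) -> East
  U (U-turn (180°)) -> West
  L (left (90° counter-clockwise)) -> South
  L (left (90° counter-clockwise)) -> East
  L (left (90° counter-clockwise)) -> North
  L (left (90° counter-clockwise)) -> West
  R (right (90° clockwise)) -> North
  U (U-turn (180°)) -> South
Final: South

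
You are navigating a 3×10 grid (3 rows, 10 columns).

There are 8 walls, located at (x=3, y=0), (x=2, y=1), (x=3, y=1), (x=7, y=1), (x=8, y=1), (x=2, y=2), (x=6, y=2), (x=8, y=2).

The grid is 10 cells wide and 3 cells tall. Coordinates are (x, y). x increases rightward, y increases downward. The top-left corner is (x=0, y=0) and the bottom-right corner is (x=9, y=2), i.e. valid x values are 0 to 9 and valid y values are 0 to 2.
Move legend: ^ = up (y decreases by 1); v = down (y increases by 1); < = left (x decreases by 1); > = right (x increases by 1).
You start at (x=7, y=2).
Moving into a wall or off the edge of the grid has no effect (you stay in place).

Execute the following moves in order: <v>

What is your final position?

Start: (x=7, y=2)
  < (left): blocked, stay at (x=7, y=2)
  v (down): blocked, stay at (x=7, y=2)
  > (right): blocked, stay at (x=7, y=2)
Final: (x=7, y=2)

Answer: Final position: (x=7, y=2)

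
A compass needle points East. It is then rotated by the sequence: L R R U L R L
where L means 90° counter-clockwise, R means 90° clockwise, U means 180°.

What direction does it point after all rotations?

Start: East
  L (left (90° counter-clockwise)) -> North
  R (right (90° clockwise)) -> East
  R (right (90° clockwise)) -> South
  U (U-turn (180°)) -> North
  L (left (90° counter-clockwise)) -> West
  R (right (90° clockwise)) -> North
  L (left (90° counter-clockwise)) -> West
Final: West

Answer: Final heading: West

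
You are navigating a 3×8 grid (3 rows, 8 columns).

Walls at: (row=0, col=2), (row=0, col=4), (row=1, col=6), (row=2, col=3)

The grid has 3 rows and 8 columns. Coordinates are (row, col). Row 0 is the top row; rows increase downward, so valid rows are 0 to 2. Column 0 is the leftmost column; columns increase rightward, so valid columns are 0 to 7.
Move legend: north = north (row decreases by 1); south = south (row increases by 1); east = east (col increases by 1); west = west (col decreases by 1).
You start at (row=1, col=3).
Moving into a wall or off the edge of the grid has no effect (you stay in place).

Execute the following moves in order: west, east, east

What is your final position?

Answer: Final position: (row=1, col=4)

Derivation:
Start: (row=1, col=3)
  west (west): (row=1, col=3) -> (row=1, col=2)
  east (east): (row=1, col=2) -> (row=1, col=3)
  east (east): (row=1, col=3) -> (row=1, col=4)
Final: (row=1, col=4)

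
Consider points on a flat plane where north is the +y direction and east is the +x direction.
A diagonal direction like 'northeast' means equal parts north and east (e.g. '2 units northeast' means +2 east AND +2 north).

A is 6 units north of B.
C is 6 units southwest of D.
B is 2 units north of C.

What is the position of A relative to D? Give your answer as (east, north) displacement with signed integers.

Answer: A is at (east=-6, north=2) relative to D.

Derivation:
Place D at the origin (east=0, north=0).
  C is 6 units southwest of D: delta (east=-6, north=-6); C at (east=-6, north=-6).
  B is 2 units north of C: delta (east=+0, north=+2); B at (east=-6, north=-4).
  A is 6 units north of B: delta (east=+0, north=+6); A at (east=-6, north=2).
Therefore A relative to D: (east=-6, north=2).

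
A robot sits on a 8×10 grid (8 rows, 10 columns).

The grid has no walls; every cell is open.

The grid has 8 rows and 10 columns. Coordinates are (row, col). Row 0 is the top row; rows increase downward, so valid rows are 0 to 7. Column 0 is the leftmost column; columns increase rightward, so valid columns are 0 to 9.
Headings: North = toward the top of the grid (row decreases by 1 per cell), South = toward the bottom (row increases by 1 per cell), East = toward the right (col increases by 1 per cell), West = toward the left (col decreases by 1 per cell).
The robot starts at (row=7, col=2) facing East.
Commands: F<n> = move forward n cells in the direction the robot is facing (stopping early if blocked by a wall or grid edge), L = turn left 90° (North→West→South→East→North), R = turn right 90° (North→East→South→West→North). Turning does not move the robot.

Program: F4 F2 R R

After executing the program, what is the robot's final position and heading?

Start: (row=7, col=2), facing East
  F4: move forward 4, now at (row=7, col=6)
  F2: move forward 2, now at (row=7, col=8)
  R: turn right, now facing South
  R: turn right, now facing West
Final: (row=7, col=8), facing West

Answer: Final position: (row=7, col=8), facing West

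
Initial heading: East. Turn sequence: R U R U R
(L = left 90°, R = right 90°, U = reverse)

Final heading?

Start: East
  R (right (90° clockwise)) -> South
  U (U-turn (180°)) -> North
  R (right (90° clockwise)) -> East
  U (U-turn (180°)) -> West
  R (right (90° clockwise)) -> North
Final: North

Answer: Final heading: North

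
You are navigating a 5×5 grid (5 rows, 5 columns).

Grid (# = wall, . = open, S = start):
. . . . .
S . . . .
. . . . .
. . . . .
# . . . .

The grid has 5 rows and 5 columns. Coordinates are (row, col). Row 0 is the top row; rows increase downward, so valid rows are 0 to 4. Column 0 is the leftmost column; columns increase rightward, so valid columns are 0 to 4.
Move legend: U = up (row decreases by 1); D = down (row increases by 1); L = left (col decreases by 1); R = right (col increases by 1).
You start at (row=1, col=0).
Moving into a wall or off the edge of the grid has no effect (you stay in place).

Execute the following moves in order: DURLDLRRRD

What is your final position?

Start: (row=1, col=0)
  D (down): (row=1, col=0) -> (row=2, col=0)
  U (up): (row=2, col=0) -> (row=1, col=0)
  R (right): (row=1, col=0) -> (row=1, col=1)
  L (left): (row=1, col=1) -> (row=1, col=0)
  D (down): (row=1, col=0) -> (row=2, col=0)
  L (left): blocked, stay at (row=2, col=0)
  R (right): (row=2, col=0) -> (row=2, col=1)
  R (right): (row=2, col=1) -> (row=2, col=2)
  R (right): (row=2, col=2) -> (row=2, col=3)
  D (down): (row=2, col=3) -> (row=3, col=3)
Final: (row=3, col=3)

Answer: Final position: (row=3, col=3)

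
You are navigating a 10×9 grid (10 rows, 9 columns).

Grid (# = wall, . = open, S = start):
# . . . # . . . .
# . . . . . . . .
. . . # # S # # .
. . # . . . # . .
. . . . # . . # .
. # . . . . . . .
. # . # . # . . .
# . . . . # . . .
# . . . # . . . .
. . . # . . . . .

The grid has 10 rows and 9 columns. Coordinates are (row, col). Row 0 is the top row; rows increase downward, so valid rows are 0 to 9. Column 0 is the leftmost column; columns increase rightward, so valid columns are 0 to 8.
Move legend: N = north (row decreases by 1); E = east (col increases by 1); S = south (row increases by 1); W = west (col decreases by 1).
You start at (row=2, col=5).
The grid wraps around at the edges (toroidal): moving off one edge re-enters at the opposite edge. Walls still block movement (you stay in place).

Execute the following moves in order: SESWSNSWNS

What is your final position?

Answer: Final position: (row=6, col=4)

Derivation:
Start: (row=2, col=5)
  S (south): (row=2, col=5) -> (row=3, col=5)
  E (east): blocked, stay at (row=3, col=5)
  S (south): (row=3, col=5) -> (row=4, col=5)
  W (west): blocked, stay at (row=4, col=5)
  S (south): (row=4, col=5) -> (row=5, col=5)
  N (north): (row=5, col=5) -> (row=4, col=5)
  S (south): (row=4, col=5) -> (row=5, col=5)
  W (west): (row=5, col=5) -> (row=5, col=4)
  N (north): blocked, stay at (row=5, col=4)
  S (south): (row=5, col=4) -> (row=6, col=4)
Final: (row=6, col=4)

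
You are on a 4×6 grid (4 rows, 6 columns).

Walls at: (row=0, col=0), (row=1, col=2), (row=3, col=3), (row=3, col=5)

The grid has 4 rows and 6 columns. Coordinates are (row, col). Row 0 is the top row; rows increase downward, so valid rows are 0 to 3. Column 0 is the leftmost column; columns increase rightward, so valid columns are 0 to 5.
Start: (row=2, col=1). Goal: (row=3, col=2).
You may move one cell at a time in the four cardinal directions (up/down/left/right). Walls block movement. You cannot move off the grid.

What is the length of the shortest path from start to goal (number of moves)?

BFS from (row=2, col=1) until reaching (row=3, col=2):
  Distance 0: (row=2, col=1)
  Distance 1: (row=1, col=1), (row=2, col=0), (row=2, col=2), (row=3, col=1)
  Distance 2: (row=0, col=1), (row=1, col=0), (row=2, col=3), (row=3, col=0), (row=3, col=2)  <- goal reached here
One shortest path (2 moves): (row=2, col=1) -> (row=2, col=2) -> (row=3, col=2)

Answer: Shortest path length: 2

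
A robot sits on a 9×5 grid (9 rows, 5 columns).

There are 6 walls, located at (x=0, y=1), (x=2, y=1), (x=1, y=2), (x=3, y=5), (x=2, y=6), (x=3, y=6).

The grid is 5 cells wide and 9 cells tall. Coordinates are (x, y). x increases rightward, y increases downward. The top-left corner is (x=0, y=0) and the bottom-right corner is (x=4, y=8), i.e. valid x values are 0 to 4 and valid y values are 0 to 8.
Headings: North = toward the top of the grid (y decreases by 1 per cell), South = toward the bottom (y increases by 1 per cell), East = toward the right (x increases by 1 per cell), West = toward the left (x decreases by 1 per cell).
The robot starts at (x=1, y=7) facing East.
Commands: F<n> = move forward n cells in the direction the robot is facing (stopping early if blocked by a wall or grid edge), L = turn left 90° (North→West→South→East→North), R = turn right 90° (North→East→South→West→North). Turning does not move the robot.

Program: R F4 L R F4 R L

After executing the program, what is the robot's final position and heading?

Start: (x=1, y=7), facing East
  R: turn right, now facing South
  F4: move forward 1/4 (blocked), now at (x=1, y=8)
  L: turn left, now facing East
  R: turn right, now facing South
  F4: move forward 0/4 (blocked), now at (x=1, y=8)
  R: turn right, now facing West
  L: turn left, now facing South
Final: (x=1, y=8), facing South

Answer: Final position: (x=1, y=8), facing South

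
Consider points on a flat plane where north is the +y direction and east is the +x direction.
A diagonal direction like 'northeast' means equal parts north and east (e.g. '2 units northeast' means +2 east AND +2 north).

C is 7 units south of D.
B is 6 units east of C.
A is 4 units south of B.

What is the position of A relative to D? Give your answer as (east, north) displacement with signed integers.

Answer: A is at (east=6, north=-11) relative to D.

Derivation:
Place D at the origin (east=0, north=0).
  C is 7 units south of D: delta (east=+0, north=-7); C at (east=0, north=-7).
  B is 6 units east of C: delta (east=+6, north=+0); B at (east=6, north=-7).
  A is 4 units south of B: delta (east=+0, north=-4); A at (east=6, north=-11).
Therefore A relative to D: (east=6, north=-11).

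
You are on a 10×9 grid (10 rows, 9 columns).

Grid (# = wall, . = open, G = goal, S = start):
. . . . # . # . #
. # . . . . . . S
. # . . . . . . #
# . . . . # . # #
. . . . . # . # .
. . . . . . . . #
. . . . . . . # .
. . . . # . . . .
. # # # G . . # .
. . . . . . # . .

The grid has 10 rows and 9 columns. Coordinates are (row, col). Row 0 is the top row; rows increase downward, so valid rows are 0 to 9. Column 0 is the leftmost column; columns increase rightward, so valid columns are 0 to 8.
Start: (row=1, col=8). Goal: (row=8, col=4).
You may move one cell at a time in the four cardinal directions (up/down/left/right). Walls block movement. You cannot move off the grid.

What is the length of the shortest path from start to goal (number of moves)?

Answer: Shortest path length: 11

Derivation:
BFS from (row=1, col=8) until reaching (row=8, col=4):
  Distance 0: (row=1, col=8)
  Distance 1: (row=1, col=7)
  Distance 2: (row=0, col=7), (row=1, col=6), (row=2, col=7)
  Distance 3: (row=1, col=5), (row=2, col=6)
  Distance 4: (row=0, col=5), (row=1, col=4), (row=2, col=5), (row=3, col=6)
  Distance 5: (row=1, col=3), (row=2, col=4), (row=4, col=6)
  Distance 6: (row=0, col=3), (row=1, col=2), (row=2, col=3), (row=3, col=4), (row=5, col=6)
  Distance 7: (row=0, col=2), (row=2, col=2), (row=3, col=3), (row=4, col=4), (row=5, col=5), (row=5, col=7), (row=6, col=6)
  Distance 8: (row=0, col=1), (row=3, col=2), (row=4, col=3), (row=5, col=4), (row=6, col=5), (row=7, col=6)
  Distance 9: (row=0, col=0), (row=3, col=1), (row=4, col=2), (row=5, col=3), (row=6, col=4), (row=7, col=5), (row=7, col=7), (row=8, col=6)
  Distance 10: (row=1, col=0), (row=4, col=1), (row=5, col=2), (row=6, col=3), (row=7, col=8), (row=8, col=5)
  Distance 11: (row=2, col=0), (row=4, col=0), (row=5, col=1), (row=6, col=2), (row=6, col=8), (row=7, col=3), (row=8, col=4), (row=8, col=8), (row=9, col=5)  <- goal reached here
One shortest path (11 moves): (row=1, col=8) -> (row=1, col=7) -> (row=1, col=6) -> (row=2, col=6) -> (row=3, col=6) -> (row=4, col=6) -> (row=5, col=6) -> (row=5, col=5) -> (row=6, col=5) -> (row=7, col=5) -> (row=8, col=5) -> (row=8, col=4)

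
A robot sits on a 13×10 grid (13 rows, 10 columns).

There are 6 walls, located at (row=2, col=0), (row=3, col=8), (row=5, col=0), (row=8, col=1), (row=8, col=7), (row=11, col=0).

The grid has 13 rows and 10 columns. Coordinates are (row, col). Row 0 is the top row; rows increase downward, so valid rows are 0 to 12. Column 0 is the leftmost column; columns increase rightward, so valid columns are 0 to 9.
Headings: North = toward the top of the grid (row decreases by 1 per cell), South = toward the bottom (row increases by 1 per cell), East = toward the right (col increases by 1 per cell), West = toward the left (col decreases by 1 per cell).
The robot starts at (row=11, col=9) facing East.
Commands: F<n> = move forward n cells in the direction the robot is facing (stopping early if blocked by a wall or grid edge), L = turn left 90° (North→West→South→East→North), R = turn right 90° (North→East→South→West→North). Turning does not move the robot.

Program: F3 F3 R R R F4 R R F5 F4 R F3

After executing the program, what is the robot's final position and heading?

Start: (row=11, col=9), facing East
  F3: move forward 0/3 (blocked), now at (row=11, col=9)
  F3: move forward 0/3 (blocked), now at (row=11, col=9)
  R: turn right, now facing South
  R: turn right, now facing West
  R: turn right, now facing North
  F4: move forward 4, now at (row=7, col=9)
  R: turn right, now facing East
  R: turn right, now facing South
  F5: move forward 5, now at (row=12, col=9)
  F4: move forward 0/4 (blocked), now at (row=12, col=9)
  R: turn right, now facing West
  F3: move forward 3, now at (row=12, col=6)
Final: (row=12, col=6), facing West

Answer: Final position: (row=12, col=6), facing West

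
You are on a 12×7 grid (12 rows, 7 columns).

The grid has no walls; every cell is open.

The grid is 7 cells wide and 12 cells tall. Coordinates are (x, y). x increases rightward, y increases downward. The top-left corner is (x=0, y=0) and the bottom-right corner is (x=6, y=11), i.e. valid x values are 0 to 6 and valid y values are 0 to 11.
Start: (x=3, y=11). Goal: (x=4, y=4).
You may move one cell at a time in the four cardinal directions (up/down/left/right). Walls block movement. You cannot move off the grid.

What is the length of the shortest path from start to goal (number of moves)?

Answer: Shortest path length: 8

Derivation:
BFS from (x=3, y=11) until reaching (x=4, y=4):
  Distance 0: (x=3, y=11)
  Distance 1: (x=3, y=10), (x=2, y=11), (x=4, y=11)
  Distance 2: (x=3, y=9), (x=2, y=10), (x=4, y=10), (x=1, y=11), (x=5, y=11)
  Distance 3: (x=3, y=8), (x=2, y=9), (x=4, y=9), (x=1, y=10), (x=5, y=10), (x=0, y=11), (x=6, y=11)
  Distance 4: (x=3, y=7), (x=2, y=8), (x=4, y=8), (x=1, y=9), (x=5, y=9), (x=0, y=10), (x=6, y=10)
  Distance 5: (x=3, y=6), (x=2, y=7), (x=4, y=7), (x=1, y=8), (x=5, y=8), (x=0, y=9), (x=6, y=9)
  Distance 6: (x=3, y=5), (x=2, y=6), (x=4, y=6), (x=1, y=7), (x=5, y=7), (x=0, y=8), (x=6, y=8)
  Distance 7: (x=3, y=4), (x=2, y=5), (x=4, y=5), (x=1, y=6), (x=5, y=6), (x=0, y=7), (x=6, y=7)
  Distance 8: (x=3, y=3), (x=2, y=4), (x=4, y=4), (x=1, y=5), (x=5, y=5), (x=0, y=6), (x=6, y=6)  <- goal reached here
One shortest path (8 moves): (x=3, y=11) -> (x=4, y=11) -> (x=4, y=10) -> (x=4, y=9) -> (x=4, y=8) -> (x=4, y=7) -> (x=4, y=6) -> (x=4, y=5) -> (x=4, y=4)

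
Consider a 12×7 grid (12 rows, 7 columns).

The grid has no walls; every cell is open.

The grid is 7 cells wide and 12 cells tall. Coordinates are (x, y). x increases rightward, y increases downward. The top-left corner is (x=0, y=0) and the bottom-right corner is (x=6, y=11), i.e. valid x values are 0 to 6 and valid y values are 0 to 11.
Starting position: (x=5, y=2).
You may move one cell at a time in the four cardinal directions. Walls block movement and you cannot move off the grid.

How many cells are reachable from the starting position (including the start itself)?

BFS flood-fill from (x=5, y=2):
  Distance 0: (x=5, y=2)
  Distance 1: (x=5, y=1), (x=4, y=2), (x=6, y=2), (x=5, y=3)
  Distance 2: (x=5, y=0), (x=4, y=1), (x=6, y=1), (x=3, y=2), (x=4, y=3), (x=6, y=3), (x=5, y=4)
  Distance 3: (x=4, y=0), (x=6, y=0), (x=3, y=1), (x=2, y=2), (x=3, y=3), (x=4, y=4), (x=6, y=4), (x=5, y=5)
  Distance 4: (x=3, y=0), (x=2, y=1), (x=1, y=2), (x=2, y=3), (x=3, y=4), (x=4, y=5), (x=6, y=5), (x=5, y=6)
  Distance 5: (x=2, y=0), (x=1, y=1), (x=0, y=2), (x=1, y=3), (x=2, y=4), (x=3, y=5), (x=4, y=6), (x=6, y=6), (x=5, y=7)
  Distance 6: (x=1, y=0), (x=0, y=1), (x=0, y=3), (x=1, y=4), (x=2, y=5), (x=3, y=6), (x=4, y=7), (x=6, y=7), (x=5, y=8)
  Distance 7: (x=0, y=0), (x=0, y=4), (x=1, y=5), (x=2, y=6), (x=3, y=7), (x=4, y=8), (x=6, y=8), (x=5, y=9)
  Distance 8: (x=0, y=5), (x=1, y=6), (x=2, y=7), (x=3, y=8), (x=4, y=9), (x=6, y=9), (x=5, y=10)
  Distance 9: (x=0, y=6), (x=1, y=7), (x=2, y=8), (x=3, y=9), (x=4, y=10), (x=6, y=10), (x=5, y=11)
  Distance 10: (x=0, y=7), (x=1, y=8), (x=2, y=9), (x=3, y=10), (x=4, y=11), (x=6, y=11)
  Distance 11: (x=0, y=8), (x=1, y=9), (x=2, y=10), (x=3, y=11)
  Distance 12: (x=0, y=9), (x=1, y=10), (x=2, y=11)
  Distance 13: (x=0, y=10), (x=1, y=11)
  Distance 14: (x=0, y=11)
Total reachable: 84 (grid has 84 open cells total)

Answer: Reachable cells: 84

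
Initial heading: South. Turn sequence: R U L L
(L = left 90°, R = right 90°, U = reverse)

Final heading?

Start: South
  R (right (90° clockwise)) -> West
  U (U-turn (180°)) -> East
  L (left (90° counter-clockwise)) -> North
  L (left (90° counter-clockwise)) -> West
Final: West

Answer: Final heading: West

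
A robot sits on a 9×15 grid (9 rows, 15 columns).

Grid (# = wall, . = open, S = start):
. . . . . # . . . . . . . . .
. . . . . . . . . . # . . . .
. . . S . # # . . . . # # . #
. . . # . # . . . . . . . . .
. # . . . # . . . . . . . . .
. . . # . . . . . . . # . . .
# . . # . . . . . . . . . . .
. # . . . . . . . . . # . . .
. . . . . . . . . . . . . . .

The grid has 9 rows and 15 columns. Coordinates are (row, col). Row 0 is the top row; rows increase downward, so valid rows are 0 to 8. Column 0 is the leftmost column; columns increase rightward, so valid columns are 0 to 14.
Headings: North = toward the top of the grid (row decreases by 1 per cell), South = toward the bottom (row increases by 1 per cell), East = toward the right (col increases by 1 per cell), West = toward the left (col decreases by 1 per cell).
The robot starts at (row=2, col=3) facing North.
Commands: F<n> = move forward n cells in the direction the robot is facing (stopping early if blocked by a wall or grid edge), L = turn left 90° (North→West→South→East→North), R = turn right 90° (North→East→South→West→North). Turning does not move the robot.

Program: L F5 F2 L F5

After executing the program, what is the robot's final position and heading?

Answer: Final position: (row=5, col=0), facing South

Derivation:
Start: (row=2, col=3), facing North
  L: turn left, now facing West
  F5: move forward 3/5 (blocked), now at (row=2, col=0)
  F2: move forward 0/2 (blocked), now at (row=2, col=0)
  L: turn left, now facing South
  F5: move forward 3/5 (blocked), now at (row=5, col=0)
Final: (row=5, col=0), facing South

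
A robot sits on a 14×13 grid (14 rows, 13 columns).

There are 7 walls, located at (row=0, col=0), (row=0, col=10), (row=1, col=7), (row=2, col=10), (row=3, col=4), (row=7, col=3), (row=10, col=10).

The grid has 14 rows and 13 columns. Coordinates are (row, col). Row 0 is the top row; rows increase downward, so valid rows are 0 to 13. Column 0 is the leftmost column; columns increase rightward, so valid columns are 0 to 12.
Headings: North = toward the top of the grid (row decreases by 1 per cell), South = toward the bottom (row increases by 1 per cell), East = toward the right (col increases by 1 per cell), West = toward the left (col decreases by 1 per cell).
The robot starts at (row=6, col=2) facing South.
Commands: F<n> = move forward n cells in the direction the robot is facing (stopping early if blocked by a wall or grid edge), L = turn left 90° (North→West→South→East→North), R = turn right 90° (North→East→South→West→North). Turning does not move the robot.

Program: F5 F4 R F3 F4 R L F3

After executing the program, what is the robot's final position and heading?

Answer: Final position: (row=13, col=0), facing West

Derivation:
Start: (row=6, col=2), facing South
  F5: move forward 5, now at (row=11, col=2)
  F4: move forward 2/4 (blocked), now at (row=13, col=2)
  R: turn right, now facing West
  F3: move forward 2/3 (blocked), now at (row=13, col=0)
  F4: move forward 0/4 (blocked), now at (row=13, col=0)
  R: turn right, now facing North
  L: turn left, now facing West
  F3: move forward 0/3 (blocked), now at (row=13, col=0)
Final: (row=13, col=0), facing West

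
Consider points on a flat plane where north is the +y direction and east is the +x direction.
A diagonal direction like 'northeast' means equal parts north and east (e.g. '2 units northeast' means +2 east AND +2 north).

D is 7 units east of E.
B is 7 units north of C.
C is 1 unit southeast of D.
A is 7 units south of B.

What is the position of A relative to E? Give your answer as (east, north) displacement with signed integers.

Answer: A is at (east=8, north=-1) relative to E.

Derivation:
Place E at the origin (east=0, north=0).
  D is 7 units east of E: delta (east=+7, north=+0); D at (east=7, north=0).
  C is 1 unit southeast of D: delta (east=+1, north=-1); C at (east=8, north=-1).
  B is 7 units north of C: delta (east=+0, north=+7); B at (east=8, north=6).
  A is 7 units south of B: delta (east=+0, north=-7); A at (east=8, north=-1).
Therefore A relative to E: (east=8, north=-1).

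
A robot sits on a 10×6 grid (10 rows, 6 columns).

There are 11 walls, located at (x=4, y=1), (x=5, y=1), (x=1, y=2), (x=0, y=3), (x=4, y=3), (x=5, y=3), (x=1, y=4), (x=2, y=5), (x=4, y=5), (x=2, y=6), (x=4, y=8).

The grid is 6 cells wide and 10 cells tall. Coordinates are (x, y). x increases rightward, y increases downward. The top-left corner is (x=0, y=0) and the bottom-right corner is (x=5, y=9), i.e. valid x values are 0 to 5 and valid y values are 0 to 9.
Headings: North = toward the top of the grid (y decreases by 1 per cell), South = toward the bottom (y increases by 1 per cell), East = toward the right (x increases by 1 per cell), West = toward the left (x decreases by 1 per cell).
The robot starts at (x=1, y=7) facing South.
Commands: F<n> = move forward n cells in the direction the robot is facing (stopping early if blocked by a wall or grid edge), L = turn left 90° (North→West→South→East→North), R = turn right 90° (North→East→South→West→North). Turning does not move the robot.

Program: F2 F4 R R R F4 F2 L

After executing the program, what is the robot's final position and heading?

Start: (x=1, y=7), facing South
  F2: move forward 2, now at (x=1, y=9)
  F4: move forward 0/4 (blocked), now at (x=1, y=9)
  R: turn right, now facing West
  R: turn right, now facing North
  R: turn right, now facing East
  F4: move forward 4, now at (x=5, y=9)
  F2: move forward 0/2 (blocked), now at (x=5, y=9)
  L: turn left, now facing North
Final: (x=5, y=9), facing North

Answer: Final position: (x=5, y=9), facing North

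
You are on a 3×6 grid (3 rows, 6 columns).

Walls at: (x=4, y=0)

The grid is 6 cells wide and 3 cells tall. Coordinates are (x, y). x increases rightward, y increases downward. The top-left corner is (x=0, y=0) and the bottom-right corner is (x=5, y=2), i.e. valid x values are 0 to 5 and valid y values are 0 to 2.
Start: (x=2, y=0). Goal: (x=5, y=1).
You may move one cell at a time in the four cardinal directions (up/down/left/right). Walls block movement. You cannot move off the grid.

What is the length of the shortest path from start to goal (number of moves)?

BFS from (x=2, y=0) until reaching (x=5, y=1):
  Distance 0: (x=2, y=0)
  Distance 1: (x=1, y=0), (x=3, y=0), (x=2, y=1)
  Distance 2: (x=0, y=0), (x=1, y=1), (x=3, y=1), (x=2, y=2)
  Distance 3: (x=0, y=1), (x=4, y=1), (x=1, y=2), (x=3, y=2)
  Distance 4: (x=5, y=1), (x=0, y=2), (x=4, y=2)  <- goal reached here
One shortest path (4 moves): (x=2, y=0) -> (x=3, y=0) -> (x=3, y=1) -> (x=4, y=1) -> (x=5, y=1)

Answer: Shortest path length: 4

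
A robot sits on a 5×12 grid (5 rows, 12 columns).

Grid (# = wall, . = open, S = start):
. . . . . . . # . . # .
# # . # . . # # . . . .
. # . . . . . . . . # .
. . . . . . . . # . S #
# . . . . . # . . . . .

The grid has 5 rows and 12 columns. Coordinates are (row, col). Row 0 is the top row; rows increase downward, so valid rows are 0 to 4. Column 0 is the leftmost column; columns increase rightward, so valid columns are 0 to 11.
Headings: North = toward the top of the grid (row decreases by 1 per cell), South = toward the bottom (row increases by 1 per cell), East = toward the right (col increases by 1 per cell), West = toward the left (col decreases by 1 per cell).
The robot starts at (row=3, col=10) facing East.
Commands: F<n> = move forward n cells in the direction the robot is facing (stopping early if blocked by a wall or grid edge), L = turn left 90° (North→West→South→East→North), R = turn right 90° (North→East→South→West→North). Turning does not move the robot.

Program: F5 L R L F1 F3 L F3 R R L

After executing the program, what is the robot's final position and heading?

Answer: Final position: (row=3, col=9), facing North

Derivation:
Start: (row=3, col=10), facing East
  F5: move forward 0/5 (blocked), now at (row=3, col=10)
  L: turn left, now facing North
  R: turn right, now facing East
  L: turn left, now facing North
  F1: move forward 0/1 (blocked), now at (row=3, col=10)
  F3: move forward 0/3 (blocked), now at (row=3, col=10)
  L: turn left, now facing West
  F3: move forward 1/3 (blocked), now at (row=3, col=9)
  R: turn right, now facing North
  R: turn right, now facing East
  L: turn left, now facing North
Final: (row=3, col=9), facing North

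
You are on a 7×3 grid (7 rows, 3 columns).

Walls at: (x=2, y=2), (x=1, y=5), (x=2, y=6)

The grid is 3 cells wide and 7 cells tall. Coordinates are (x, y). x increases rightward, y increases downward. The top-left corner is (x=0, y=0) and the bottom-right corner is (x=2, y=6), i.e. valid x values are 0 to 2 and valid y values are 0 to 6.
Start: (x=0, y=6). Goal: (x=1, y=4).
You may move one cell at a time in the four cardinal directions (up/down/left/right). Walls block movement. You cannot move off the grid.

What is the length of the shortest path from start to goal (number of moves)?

BFS from (x=0, y=6) until reaching (x=1, y=4):
  Distance 0: (x=0, y=6)
  Distance 1: (x=0, y=5), (x=1, y=6)
  Distance 2: (x=0, y=4)
  Distance 3: (x=0, y=3), (x=1, y=4)  <- goal reached here
One shortest path (3 moves): (x=0, y=6) -> (x=0, y=5) -> (x=0, y=4) -> (x=1, y=4)

Answer: Shortest path length: 3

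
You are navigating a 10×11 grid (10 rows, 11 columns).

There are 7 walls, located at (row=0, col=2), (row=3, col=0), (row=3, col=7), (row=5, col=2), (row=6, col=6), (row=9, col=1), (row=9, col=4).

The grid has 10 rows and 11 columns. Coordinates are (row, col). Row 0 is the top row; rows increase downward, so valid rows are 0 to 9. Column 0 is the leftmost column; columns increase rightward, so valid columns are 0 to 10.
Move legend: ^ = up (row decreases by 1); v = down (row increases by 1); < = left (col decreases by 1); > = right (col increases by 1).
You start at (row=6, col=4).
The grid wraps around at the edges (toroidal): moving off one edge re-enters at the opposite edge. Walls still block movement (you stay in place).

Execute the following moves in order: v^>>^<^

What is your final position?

Start: (row=6, col=4)
  v (down): (row=6, col=4) -> (row=7, col=4)
  ^ (up): (row=7, col=4) -> (row=6, col=4)
  > (right): (row=6, col=4) -> (row=6, col=5)
  > (right): blocked, stay at (row=6, col=5)
  ^ (up): (row=6, col=5) -> (row=5, col=5)
  < (left): (row=5, col=5) -> (row=5, col=4)
  ^ (up): (row=5, col=4) -> (row=4, col=4)
Final: (row=4, col=4)

Answer: Final position: (row=4, col=4)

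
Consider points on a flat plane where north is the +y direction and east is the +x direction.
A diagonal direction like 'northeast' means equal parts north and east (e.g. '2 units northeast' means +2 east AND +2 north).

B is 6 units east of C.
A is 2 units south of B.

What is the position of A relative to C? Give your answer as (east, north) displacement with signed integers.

Answer: A is at (east=6, north=-2) relative to C.

Derivation:
Place C at the origin (east=0, north=0).
  B is 6 units east of C: delta (east=+6, north=+0); B at (east=6, north=0).
  A is 2 units south of B: delta (east=+0, north=-2); A at (east=6, north=-2).
Therefore A relative to C: (east=6, north=-2).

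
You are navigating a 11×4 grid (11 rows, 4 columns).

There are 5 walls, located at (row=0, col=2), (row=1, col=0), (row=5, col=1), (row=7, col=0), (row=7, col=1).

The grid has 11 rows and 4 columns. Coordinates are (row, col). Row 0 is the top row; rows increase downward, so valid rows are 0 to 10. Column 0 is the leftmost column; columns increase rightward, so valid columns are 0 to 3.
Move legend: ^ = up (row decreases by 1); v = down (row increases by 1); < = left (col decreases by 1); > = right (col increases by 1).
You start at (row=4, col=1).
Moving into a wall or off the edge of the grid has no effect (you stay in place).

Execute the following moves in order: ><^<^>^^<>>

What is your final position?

Start: (row=4, col=1)
  > (right): (row=4, col=1) -> (row=4, col=2)
  < (left): (row=4, col=2) -> (row=4, col=1)
  ^ (up): (row=4, col=1) -> (row=3, col=1)
  < (left): (row=3, col=1) -> (row=3, col=0)
  ^ (up): (row=3, col=0) -> (row=2, col=0)
  > (right): (row=2, col=0) -> (row=2, col=1)
  ^ (up): (row=2, col=1) -> (row=1, col=1)
  ^ (up): (row=1, col=1) -> (row=0, col=1)
  < (left): (row=0, col=1) -> (row=0, col=0)
  > (right): (row=0, col=0) -> (row=0, col=1)
  > (right): blocked, stay at (row=0, col=1)
Final: (row=0, col=1)

Answer: Final position: (row=0, col=1)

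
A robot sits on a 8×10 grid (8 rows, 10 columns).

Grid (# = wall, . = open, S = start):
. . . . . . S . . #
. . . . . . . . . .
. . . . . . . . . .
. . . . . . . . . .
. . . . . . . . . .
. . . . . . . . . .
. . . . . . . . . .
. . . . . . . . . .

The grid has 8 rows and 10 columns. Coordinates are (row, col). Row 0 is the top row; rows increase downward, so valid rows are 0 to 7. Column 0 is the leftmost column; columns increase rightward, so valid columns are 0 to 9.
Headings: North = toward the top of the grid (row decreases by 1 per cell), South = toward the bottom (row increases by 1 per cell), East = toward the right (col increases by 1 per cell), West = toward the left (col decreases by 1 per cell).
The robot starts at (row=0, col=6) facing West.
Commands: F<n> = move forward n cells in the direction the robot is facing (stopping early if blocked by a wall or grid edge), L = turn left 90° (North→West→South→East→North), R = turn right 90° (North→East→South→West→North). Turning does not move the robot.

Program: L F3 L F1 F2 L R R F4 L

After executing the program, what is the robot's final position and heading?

Start: (row=0, col=6), facing West
  L: turn left, now facing South
  F3: move forward 3, now at (row=3, col=6)
  L: turn left, now facing East
  F1: move forward 1, now at (row=3, col=7)
  F2: move forward 2, now at (row=3, col=9)
  L: turn left, now facing North
  R: turn right, now facing East
  R: turn right, now facing South
  F4: move forward 4, now at (row=7, col=9)
  L: turn left, now facing East
Final: (row=7, col=9), facing East

Answer: Final position: (row=7, col=9), facing East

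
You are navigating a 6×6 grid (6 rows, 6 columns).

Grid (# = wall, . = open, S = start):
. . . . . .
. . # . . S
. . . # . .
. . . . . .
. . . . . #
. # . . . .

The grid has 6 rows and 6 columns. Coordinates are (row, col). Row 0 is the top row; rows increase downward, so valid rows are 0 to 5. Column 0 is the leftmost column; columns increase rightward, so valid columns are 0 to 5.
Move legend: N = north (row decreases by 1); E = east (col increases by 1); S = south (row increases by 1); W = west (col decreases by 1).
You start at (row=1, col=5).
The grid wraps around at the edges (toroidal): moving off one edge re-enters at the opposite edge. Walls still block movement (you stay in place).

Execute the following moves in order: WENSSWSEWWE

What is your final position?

Start: (row=1, col=5)
  W (west): (row=1, col=5) -> (row=1, col=4)
  E (east): (row=1, col=4) -> (row=1, col=5)
  N (north): (row=1, col=5) -> (row=0, col=5)
  S (south): (row=0, col=5) -> (row=1, col=5)
  S (south): (row=1, col=5) -> (row=2, col=5)
  W (west): (row=2, col=5) -> (row=2, col=4)
  S (south): (row=2, col=4) -> (row=3, col=4)
  E (east): (row=3, col=4) -> (row=3, col=5)
  W (west): (row=3, col=5) -> (row=3, col=4)
  W (west): (row=3, col=4) -> (row=3, col=3)
  E (east): (row=3, col=3) -> (row=3, col=4)
Final: (row=3, col=4)

Answer: Final position: (row=3, col=4)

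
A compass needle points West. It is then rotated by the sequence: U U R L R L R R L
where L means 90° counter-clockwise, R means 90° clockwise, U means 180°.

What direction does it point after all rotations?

Start: West
  U (U-turn (180°)) -> East
  U (U-turn (180°)) -> West
  R (right (90° clockwise)) -> North
  L (left (90° counter-clockwise)) -> West
  R (right (90° clockwise)) -> North
  L (left (90° counter-clockwise)) -> West
  R (right (90° clockwise)) -> North
  R (right (90° clockwise)) -> East
  L (left (90° counter-clockwise)) -> North
Final: North

Answer: Final heading: North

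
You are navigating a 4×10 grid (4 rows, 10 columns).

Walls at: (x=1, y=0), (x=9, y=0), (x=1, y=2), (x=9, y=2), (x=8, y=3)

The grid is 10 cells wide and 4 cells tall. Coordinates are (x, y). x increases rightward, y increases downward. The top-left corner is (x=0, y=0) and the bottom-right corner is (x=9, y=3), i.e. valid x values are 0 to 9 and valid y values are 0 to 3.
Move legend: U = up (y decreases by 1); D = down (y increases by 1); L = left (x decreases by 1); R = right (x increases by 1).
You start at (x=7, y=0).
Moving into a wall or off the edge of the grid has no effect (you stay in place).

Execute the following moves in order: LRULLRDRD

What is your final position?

Answer: Final position: (x=7, y=2)

Derivation:
Start: (x=7, y=0)
  L (left): (x=7, y=0) -> (x=6, y=0)
  R (right): (x=6, y=0) -> (x=7, y=0)
  U (up): blocked, stay at (x=7, y=0)
  L (left): (x=7, y=0) -> (x=6, y=0)
  L (left): (x=6, y=0) -> (x=5, y=0)
  R (right): (x=5, y=0) -> (x=6, y=0)
  D (down): (x=6, y=0) -> (x=6, y=1)
  R (right): (x=6, y=1) -> (x=7, y=1)
  D (down): (x=7, y=1) -> (x=7, y=2)
Final: (x=7, y=2)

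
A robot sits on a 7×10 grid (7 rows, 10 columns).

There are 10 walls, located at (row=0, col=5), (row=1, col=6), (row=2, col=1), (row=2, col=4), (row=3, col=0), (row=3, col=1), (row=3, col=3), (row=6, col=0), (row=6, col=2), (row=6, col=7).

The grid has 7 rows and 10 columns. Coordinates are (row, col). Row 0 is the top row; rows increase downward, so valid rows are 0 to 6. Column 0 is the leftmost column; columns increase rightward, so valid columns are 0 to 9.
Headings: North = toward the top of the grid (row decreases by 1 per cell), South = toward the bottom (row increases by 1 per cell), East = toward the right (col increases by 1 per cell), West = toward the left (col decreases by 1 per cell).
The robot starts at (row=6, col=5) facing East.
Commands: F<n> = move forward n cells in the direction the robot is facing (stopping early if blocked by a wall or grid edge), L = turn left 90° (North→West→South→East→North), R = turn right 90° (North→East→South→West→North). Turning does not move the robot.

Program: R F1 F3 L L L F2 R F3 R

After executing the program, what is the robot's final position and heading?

Start: (row=6, col=5), facing East
  R: turn right, now facing South
  F1: move forward 0/1 (blocked), now at (row=6, col=5)
  F3: move forward 0/3 (blocked), now at (row=6, col=5)
  L: turn left, now facing East
  L: turn left, now facing North
  L: turn left, now facing West
  F2: move forward 2, now at (row=6, col=3)
  R: turn right, now facing North
  F3: move forward 2/3 (blocked), now at (row=4, col=3)
  R: turn right, now facing East
Final: (row=4, col=3), facing East

Answer: Final position: (row=4, col=3), facing East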